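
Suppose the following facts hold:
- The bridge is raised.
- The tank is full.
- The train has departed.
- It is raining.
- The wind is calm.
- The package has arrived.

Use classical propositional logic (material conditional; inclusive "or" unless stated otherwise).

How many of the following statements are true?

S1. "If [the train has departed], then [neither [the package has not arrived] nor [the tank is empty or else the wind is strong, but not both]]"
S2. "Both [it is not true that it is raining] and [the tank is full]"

Let G = "the train has departed" (T), Q = "the package has arrived" (T), H = "the tank is full" (T), L = "the wind is strong" (F), M = "it is raining" (T).

S1: Formalization: G → (¬Q ↓ (¬H ⊕ L))

¬Q = ¬T = F
¬H = ¬T = F
¬H ⊕ L = F ⊕ F = F
¬Q ↓ (¬H ⊕ L) = F ↓ F = T
G → (¬Q ↓ (¬H ⊕ L)) = T → T = T
Hence S1 is true.

S2: This is ¬M ∧ H.

¬M = ¬T = F
¬M ∧ H = F ∧ T = F
So S2 is false.

True statements: 1 (S1).

1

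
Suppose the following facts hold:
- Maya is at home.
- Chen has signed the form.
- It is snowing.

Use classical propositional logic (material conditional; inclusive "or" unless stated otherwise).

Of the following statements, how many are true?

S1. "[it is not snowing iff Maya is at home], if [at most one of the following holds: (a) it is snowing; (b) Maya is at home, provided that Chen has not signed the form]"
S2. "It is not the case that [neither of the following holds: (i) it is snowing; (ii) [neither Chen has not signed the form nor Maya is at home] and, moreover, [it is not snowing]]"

Let Q = "it is snowing" (T), R = "Chen has signed the form" (T), V = "Maya is at home" (T).

S1: Formalization: (Q nand (~R -> V)) -> (~Q <-> V)

~R = ~T = F
~R -> V = F -> T = T
Q nand (~R -> V) = T nand T = F
~Q = ~T = F
~Q <-> V = F <-> T = F
(Q nand (~R -> V)) -> (~Q <-> V) = F -> F = T
Hence S1 is true.

S2: Parsed as ~(Q nor ((~R nor V) & ~Q))

~R = ~T = F
~R nor V = F nor T = F
~Q = ~T = F
(~R nor V) & ~Q = F & F = F
Q nor ((~R nor V) & ~Q) = T nor F = F
~(Q nor ((~R nor V) & ~Q)) = ~F = T
Hence S2 is true.

Count: 2.

2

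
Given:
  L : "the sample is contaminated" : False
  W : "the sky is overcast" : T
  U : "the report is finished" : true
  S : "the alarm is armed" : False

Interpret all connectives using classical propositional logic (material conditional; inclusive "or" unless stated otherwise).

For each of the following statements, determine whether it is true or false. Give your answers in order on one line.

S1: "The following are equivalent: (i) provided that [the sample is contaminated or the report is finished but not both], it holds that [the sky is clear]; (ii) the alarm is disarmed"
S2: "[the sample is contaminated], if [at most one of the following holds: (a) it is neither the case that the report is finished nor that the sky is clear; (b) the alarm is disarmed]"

S1 false, S2 false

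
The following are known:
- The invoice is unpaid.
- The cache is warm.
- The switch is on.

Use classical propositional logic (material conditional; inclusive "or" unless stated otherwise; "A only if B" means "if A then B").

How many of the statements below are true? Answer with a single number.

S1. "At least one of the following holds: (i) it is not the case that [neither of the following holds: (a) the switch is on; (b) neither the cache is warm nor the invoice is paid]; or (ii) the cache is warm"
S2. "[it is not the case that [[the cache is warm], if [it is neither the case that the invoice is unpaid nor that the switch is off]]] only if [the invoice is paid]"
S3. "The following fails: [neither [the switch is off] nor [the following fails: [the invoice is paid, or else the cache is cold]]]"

Let R = "the switch is on" (T), Q = "the cache is warm" (T), P = "the invoice is paid" (F).

S1: In symbols: ~(R nor (Q nor P)) | Q

Q nor P = T nor F = F
R nor (Q nor P) = T nor F = F
~(R nor (Q nor P)) = ~F = T
~(R nor (Q nor P)) | Q = T | T = T
Thus S1 is true.

S2: In symbols: ~((~P nor ~R) -> Q) -> P

~P = ~F = T
~R = ~T = F
~P nor ~R = T nor F = F
(~P nor ~R) -> Q = F -> T = T
~((~P nor ~R) -> Q) = ~T = F
~((~P nor ~R) -> Q) -> P = F -> F = T
Thus S2 is true.

S3: Parsed as ~(~R nor ~(P | ~Q))

~R = ~T = F
~Q = ~T = F
P | ~Q = F | F = F
~(P | ~Q) = ~F = T
~R nor ~(P | ~Q) = F nor T = F
~(~R nor ~(P | ~Q)) = ~F = T
Thus S3 is true.

3 of the 3 statements are true (S1, S2, S3).

3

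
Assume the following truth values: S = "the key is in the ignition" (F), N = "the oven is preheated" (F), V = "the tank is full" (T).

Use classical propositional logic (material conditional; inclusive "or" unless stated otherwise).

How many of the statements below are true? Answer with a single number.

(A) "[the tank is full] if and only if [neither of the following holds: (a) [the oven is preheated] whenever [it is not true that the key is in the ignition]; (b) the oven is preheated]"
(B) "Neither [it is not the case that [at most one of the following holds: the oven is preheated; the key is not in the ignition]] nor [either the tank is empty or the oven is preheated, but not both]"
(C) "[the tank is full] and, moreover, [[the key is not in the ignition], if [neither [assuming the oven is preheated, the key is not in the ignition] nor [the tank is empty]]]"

(A): Formalization: V ↔ ((¬S → N) ↓ N)

¬S = ¬F = T
¬S → N = T → F = F
(¬S → N) ↓ N = F ↓ F = T
V ↔ ((¬S → N) ↓ N) = T ↔ T = T
Thus (A) is true.

(B): This is ¬(N ↑ ¬S) ↓ (¬V ⊕ N).

¬S = ¬F = T
N ↑ ¬S = F ↑ T = T
¬(N ↑ ¬S) = ¬T = F
¬V = ¬T = F
¬V ⊕ N = F ⊕ F = F
¬(N ↑ ¬S) ↓ (¬V ⊕ N) = F ↓ F = T
Thus (B) is true.

(C): Formalization: V ∧ (((N → ¬S) ↓ ¬V) → ¬S)

¬S = ¬F = T
N → ¬S = F → T = T
¬V = ¬T = F
(N → ¬S) ↓ ¬V = T ↓ F = F
¬S = ¬F = T
((N → ¬S) ↓ ¬V) → ¬S = F → T = T
V ∧ (((N → ¬S) ↓ ¬V) → ¬S) = T ∧ T = T
Hence (C) is true.

True statements: 3 ((A), (B), (C)).

3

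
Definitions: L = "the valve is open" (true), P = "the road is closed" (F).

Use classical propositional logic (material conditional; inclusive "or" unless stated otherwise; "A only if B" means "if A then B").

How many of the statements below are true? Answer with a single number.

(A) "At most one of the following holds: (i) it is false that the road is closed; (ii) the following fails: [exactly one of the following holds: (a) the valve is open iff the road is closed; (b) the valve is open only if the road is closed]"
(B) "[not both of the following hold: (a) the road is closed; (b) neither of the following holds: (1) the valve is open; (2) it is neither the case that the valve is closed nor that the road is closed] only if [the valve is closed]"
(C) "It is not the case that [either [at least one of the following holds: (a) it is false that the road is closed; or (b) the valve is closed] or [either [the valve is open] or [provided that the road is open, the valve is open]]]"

(A): Parsed as ¬P ↑ ¬((L ↔ P) ⊕ (L → P))

¬P = ¬F = T
L ↔ P = T ↔ F = F
L → P = T → F = F
(L ↔ P) ⊕ (L → P) = F ⊕ F = F
¬((L ↔ P) ⊕ (L → P)) = ¬F = T
¬P ↑ ¬((L ↔ P) ⊕ (L → P)) = T ↑ T = F
Hence (A) is false.

(B): Formalization: (P ↑ (L ↓ (¬L ↓ P))) → ¬L

¬L = ¬T = F
¬L ↓ P = F ↓ F = T
L ↓ (¬L ↓ P) = T ↓ T = F
P ↑ (L ↓ (¬L ↓ P)) = F ↑ F = T
¬L = ¬T = F
(P ↑ (L ↓ (¬L ↓ P))) → ¬L = T → F = F
Hence (B) is false.

(C): Formalization: ¬((¬P ∨ ¬L) ∨ (L ∨ (¬P → L)))

¬P = ¬F = T
¬L = ¬T = F
¬P ∨ ¬L = T ∨ F = T
¬P = ¬F = T
¬P → L = T → T = T
L ∨ (¬P → L) = T ∨ T = T
(¬P ∨ ¬L) ∨ (L ∨ (¬P → L)) = T ∨ T = T
¬((¬P ∨ ¬L) ∨ (L ∨ (¬P → L))) = ¬T = F
Hence (C) is false.

Count: 0.

0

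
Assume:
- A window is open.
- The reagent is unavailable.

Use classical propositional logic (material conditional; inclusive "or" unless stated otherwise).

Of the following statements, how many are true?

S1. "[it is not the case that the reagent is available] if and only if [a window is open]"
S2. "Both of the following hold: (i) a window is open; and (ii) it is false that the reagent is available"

2

Let Q = "the reagent is available" (F), P = "a window is open" (T).

S1: This is ~Q <-> P.

~Q = ~F = T
~Q <-> P = T <-> T = T
Hence S1 is true.

S2: Formalization: P & ~Q

~Q = ~F = T
P & ~Q = T & T = T
Hence S2 is true.

2 of the 2 statements are true.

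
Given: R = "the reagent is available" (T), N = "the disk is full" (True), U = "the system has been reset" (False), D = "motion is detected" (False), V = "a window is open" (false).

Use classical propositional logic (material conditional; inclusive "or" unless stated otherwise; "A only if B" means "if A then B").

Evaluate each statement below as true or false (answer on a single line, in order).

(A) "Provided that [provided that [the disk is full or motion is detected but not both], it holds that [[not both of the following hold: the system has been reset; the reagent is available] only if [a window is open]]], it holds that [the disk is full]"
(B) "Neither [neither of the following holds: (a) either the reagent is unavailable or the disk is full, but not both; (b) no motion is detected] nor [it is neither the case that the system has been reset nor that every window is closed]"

(A): In symbols: ((N xor D) -> ((U nand R) -> V)) -> N

N xor D = True xor False = True
U nand R = False nand True = True
(U nand R) -> V = True -> False = False
(N xor D) -> ((U nand R) -> V) = True -> False = False
((N xor D) -> ((U nand R) -> V)) -> N = False -> True = True
Hence (A) is true.

(B): In symbols: ((not R xor N) nor not D) nor (U nor not V)

not R = not True = False
not R xor N = False xor True = True
not D = not False = True
(not R xor N) nor not D = True nor True = False
not V = not False = True
U nor not V = False nor True = False
((not R xor N) nor not D) nor (U nor not V) = False nor False = True
Hence (B) is true.

(A) True, (B) True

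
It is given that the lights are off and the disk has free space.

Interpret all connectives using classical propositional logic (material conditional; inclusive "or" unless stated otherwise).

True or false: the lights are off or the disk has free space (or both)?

Let S = "the lights are on" (F), R = "the disk is full" (F).
Formalization: ~S | ~R

~S = ~F = T
~R = ~F = T
~S | ~R = T | T = T

True.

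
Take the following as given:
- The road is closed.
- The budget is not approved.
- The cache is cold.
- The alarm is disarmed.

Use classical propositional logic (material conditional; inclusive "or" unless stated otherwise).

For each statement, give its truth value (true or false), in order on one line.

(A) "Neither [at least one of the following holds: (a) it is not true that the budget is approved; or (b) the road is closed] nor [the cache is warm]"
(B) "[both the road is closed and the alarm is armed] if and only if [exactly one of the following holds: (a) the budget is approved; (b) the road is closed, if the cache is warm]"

Let S = "the budget is approved" (F), D = "the road is closed" (T), U = "the cache is warm" (F), H = "the alarm is armed" (F).

(A): Parsed as (~S | D) nor U

~S = ~F = T
~S | D = T | T = T
(~S | D) nor U = T nor F = F
So (A) is false.

(B): Formalization: (D & H) <-> (S xor (U -> D))

D & H = T & F = F
U -> D = F -> T = T
S xor (U -> D) = F xor T = T
(D & H) <-> (S xor (U -> D)) = F <-> T = F
Thus (B) is false.

(A) F / (B) F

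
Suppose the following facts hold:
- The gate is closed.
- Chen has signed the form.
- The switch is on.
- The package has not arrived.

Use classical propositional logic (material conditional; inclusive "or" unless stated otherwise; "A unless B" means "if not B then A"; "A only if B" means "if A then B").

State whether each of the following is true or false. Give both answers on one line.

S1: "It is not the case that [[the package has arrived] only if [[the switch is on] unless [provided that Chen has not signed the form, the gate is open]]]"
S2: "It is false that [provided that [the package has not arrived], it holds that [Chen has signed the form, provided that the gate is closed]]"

Let S = "the package has arrived" (F), R = "the switch is on" (T), Q = "Chen has signed the form" (T), P = "the gate is open" (F).

S1: Formalization: ~(S -> (R | (~Q -> P)))

~Q = ~T = F
~Q -> P = F -> F = T
R | (~Q -> P) = T | T = T
S -> (R | (~Q -> P)) = F -> T = T
~(S -> (R | (~Q -> P))) = ~T = F
Hence S1 is false.

S2: In symbols: ~(~S -> (~P -> Q))

~S = ~F = T
~P = ~F = T
~P -> Q = T -> T = T
~S -> (~P -> Q) = T -> T = T
~(~S -> (~P -> Q)) = ~T = F
Thus S2 is false.

S1 false / S2 false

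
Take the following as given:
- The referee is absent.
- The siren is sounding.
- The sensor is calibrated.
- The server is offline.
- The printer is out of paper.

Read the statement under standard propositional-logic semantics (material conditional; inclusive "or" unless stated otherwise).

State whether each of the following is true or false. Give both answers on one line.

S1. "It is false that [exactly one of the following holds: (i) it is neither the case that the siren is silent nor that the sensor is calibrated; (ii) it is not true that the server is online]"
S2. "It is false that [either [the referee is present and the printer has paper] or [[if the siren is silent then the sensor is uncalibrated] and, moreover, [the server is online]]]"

S1 false; S2 true

Let Q = "the siren is sounding" (T), S = "the sensor is calibrated" (T), R = "the server is online" (F), K = "the referee is present" (F), U = "the printer has paper" (F).

S1: Formalization: ~((~Q nor S) xor ~R)

~Q = ~T = F
~Q nor S = F nor T = F
~R = ~F = T
(~Q nor S) xor ~R = F xor T = T
~((~Q nor S) xor ~R) = ~T = F
Hence S1 is false.

S2: Formalization: ~((K & U) | ((~Q -> ~S) & R))

K & U = F & F = F
~Q = ~T = F
~S = ~T = F
~Q -> ~S = F -> F = T
(~Q -> ~S) & R = T & F = F
(K & U) | ((~Q -> ~S) & R) = F | F = F
~((K & U) | ((~Q -> ~S) & R)) = ~F = T
So S2 is true.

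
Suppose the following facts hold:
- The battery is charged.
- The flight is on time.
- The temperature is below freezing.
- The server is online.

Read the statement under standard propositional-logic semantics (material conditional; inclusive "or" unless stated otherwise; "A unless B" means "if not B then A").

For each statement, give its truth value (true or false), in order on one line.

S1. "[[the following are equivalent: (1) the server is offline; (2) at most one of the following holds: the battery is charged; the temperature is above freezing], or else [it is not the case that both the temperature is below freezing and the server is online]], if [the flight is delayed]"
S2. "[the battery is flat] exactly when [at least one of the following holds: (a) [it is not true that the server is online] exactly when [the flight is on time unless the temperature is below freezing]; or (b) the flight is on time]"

Let Q = "the flight is delayed" (F), S = "the server is online" (T), P = "the battery is charged" (T), R = "the temperature is below freezing" (T).

S1: This is Q -> ((~S <-> (P nand ~R)) | (R nand S)).

~S = ~T = F
~R = ~T = F
P nand ~R = T nand F = T
~S <-> (P nand ~R) = F <-> T = F
R nand S = T nand T = F
(~S <-> (P nand ~R)) | (R nand S) = F | F = F
Q -> ((~S <-> (P nand ~R)) | (R nand S)) = F -> F = T
So S1 is true.

S2: Parsed as ~P <-> ((~S <-> (~Q | R)) | ~Q)

~P = ~T = F
~S = ~T = F
~Q = ~F = T
~Q | R = T | T = T
~S <-> (~Q | R) = F <-> T = F
~Q = ~F = T
(~S <-> (~Q | R)) | ~Q = F | T = T
~P <-> ((~S <-> (~Q | R)) | ~Q) = F <-> T = F
So S2 is false.

S1 true / S2 false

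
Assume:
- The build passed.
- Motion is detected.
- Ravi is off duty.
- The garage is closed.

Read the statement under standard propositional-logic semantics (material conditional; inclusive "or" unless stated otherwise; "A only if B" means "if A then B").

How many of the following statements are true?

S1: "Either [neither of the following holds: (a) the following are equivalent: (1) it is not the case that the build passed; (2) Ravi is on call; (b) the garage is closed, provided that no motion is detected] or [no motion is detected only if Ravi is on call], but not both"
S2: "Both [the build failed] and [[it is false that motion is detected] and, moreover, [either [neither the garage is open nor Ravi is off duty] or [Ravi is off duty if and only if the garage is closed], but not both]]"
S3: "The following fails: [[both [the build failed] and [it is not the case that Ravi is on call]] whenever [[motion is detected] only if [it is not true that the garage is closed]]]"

1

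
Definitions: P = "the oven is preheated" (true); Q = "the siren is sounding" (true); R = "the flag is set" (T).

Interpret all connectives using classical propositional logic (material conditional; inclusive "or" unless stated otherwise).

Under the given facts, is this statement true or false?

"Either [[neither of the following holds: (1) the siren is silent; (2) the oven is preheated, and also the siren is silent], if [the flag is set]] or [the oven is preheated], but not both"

Values: R=T, Q=T, P=T.
This is (R -> (~Q nor (P & ~Q))) xor P.

~Q = ~T = F
~Q = ~T = F
P & ~Q = T & F = F
~Q nor (P & ~Q) = F nor F = T
R -> (~Q nor (P & ~Q)) = T -> T = T
(R -> (~Q nor (P & ~Q))) xor P = T xor T = F

The statement is false.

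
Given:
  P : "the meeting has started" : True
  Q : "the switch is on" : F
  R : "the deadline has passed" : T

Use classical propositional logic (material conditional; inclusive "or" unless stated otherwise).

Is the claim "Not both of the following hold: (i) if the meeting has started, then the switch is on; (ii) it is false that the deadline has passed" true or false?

The statement is true.

Values: P=True, Q=False, R=True.
Parsed as (P -> Q) nand not R

P -> Q = True -> False = False
not R = not True = False
(P -> Q) nand not R = False nand False = True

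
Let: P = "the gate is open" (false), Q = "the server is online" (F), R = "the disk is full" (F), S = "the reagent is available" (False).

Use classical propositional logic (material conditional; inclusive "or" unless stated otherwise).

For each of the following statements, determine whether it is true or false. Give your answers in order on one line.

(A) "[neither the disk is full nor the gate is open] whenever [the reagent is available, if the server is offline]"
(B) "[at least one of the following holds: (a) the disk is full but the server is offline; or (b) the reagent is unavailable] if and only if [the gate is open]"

(A): Parsed as (¬Q → S) → (R ↓ P)

¬Q = ¬F = T
¬Q → S = T → F = F
R ↓ P = F ↓ F = T
(¬Q → S) → (R ↓ P) = F → T = T
Thus (A) is true.

(B): Parsed as ((R ∧ ¬Q) ∨ ¬S) ↔ P

¬Q = ¬F = T
R ∧ ¬Q = F ∧ T = F
¬S = ¬F = T
(R ∧ ¬Q) ∨ ¬S = F ∨ T = T
((R ∧ ¬Q) ∨ ¬S) ↔ P = T ↔ F = F
So (B) is false.

(A) T, (B) F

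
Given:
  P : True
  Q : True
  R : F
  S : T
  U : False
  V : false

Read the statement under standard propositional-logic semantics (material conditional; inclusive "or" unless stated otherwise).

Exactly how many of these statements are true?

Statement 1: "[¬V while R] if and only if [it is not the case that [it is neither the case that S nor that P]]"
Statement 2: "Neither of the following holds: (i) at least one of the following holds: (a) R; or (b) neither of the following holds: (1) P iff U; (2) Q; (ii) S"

0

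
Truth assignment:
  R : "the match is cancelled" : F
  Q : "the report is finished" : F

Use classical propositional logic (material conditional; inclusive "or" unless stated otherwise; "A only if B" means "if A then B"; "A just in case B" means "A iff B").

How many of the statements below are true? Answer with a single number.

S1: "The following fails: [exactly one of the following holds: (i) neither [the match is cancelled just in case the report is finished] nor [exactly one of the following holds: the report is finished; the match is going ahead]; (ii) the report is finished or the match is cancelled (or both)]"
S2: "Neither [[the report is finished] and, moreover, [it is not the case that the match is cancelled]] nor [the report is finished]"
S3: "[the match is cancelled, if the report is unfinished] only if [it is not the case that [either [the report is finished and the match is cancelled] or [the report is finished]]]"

3

S1: Formalization: not (((R iff Q) nor (Q xor not R)) xor (Q or R))

R iff Q = False iff False = True
not R = not False = True
Q xor not R = False xor True = True
(R iff Q) nor (Q xor not R) = True nor True = False
Q or R = False or False = False
((R iff Q) nor (Q xor not R)) xor (Q or R) = False xor False = False
not (((R iff Q) nor (Q xor not R)) xor (Q or R)) = not False = True
Thus S1 is true.

S2: Parsed as (Q and not R) nor Q

not R = not False = True
Q and not R = False and True = False
(Q and not R) nor Q = False nor False = True
Thus S2 is true.

S3: In symbols: (not Q -> R) -> not ((Q and R) or Q)

not Q = not False = True
not Q -> R = True -> False = False
Q and R = False and False = False
(Q and R) or Q = False or False = False
not ((Q and R) or Q) = not False = True
(not Q -> R) -> not ((Q and R) or Q) = False -> True = True
Thus S3 is true.

3 of the 3 statements are true (S1, S2, S3).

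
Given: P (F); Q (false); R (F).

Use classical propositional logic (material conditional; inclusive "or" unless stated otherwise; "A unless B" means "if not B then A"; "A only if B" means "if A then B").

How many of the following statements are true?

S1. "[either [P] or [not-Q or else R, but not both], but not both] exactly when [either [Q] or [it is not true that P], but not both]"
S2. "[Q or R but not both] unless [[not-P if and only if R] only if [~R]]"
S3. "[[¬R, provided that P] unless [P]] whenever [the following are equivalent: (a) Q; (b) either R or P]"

3

S1: Formalization: (P xor (not Q xor R)) iff (Q xor not P)

not Q = not False = True
not Q xor R = True xor False = True
P xor (not Q xor R) = False xor True = True
not P = not False = True
Q xor not P = False xor True = True
(P xor (not Q xor R)) iff (Q xor not P) = True iff True = True
So S1 is true.

S2: Formalization: (Q xor R) or ((not P iff R) -> not R)

Q xor R = False xor False = False
not P = not False = True
not P iff R = True iff False = False
not R = not False = True
(not P iff R) -> not R = False -> True = True
(Q xor R) or ((not P iff R) -> not R) = False or True = True
Thus S2 is true.

S3: In symbols: (Q iff (R or P)) -> ((P -> not R) or P)

R or P = False or False = False
Q iff (R or P) = False iff False = True
not R = not False = True
P -> not R = False -> True = True
(P -> not R) or P = True or False = True
(Q iff (R or P)) -> ((P -> not R) or P) = True -> True = True
Thus S3 is true.

Count: 3.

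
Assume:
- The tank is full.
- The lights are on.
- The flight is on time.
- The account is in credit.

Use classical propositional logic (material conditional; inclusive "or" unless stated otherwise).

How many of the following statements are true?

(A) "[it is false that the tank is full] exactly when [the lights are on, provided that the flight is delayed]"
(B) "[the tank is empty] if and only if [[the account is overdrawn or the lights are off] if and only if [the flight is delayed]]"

Let P = "the tank is full" (True), N = "the flight is delayed" (False), R = "the lights are on" (True), Q = "the account is overdrawn" (False).

(A): In symbols: not P iff (N -> R)

not P = not True = False
N -> R = False -> True = True
not P iff (N -> R) = False iff True = False
So (A) is false.

(B): This is not P iff ((Q or not R) iff N).

not P = not True = False
not R = not True = False
Q or not R = False or False = False
(Q or not R) iff N = False iff False = True
not P iff ((Q or not R) iff N) = False iff True = False
Thus (B) is false.

0 of the 2 statements are true (none).

0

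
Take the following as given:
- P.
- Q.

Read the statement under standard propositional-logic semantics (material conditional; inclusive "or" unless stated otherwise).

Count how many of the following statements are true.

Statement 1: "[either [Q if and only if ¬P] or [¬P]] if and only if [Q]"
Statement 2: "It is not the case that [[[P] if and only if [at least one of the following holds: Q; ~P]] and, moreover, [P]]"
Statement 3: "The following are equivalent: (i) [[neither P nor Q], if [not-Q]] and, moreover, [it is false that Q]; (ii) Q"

0

Statement 1: Formalization: ((Q <-> ~P) | ~P) <-> Q

~P = ~T = F
Q <-> ~P = T <-> F = F
~P = ~T = F
(Q <-> ~P) | ~P = F | F = F
((Q <-> ~P) | ~P) <-> Q = F <-> T = F
Hence Statement 1 is false.

Statement 2: This is ~((P <-> (Q | ~P)) & P).

~P = ~T = F
Q | ~P = T | F = T
P <-> (Q | ~P) = T <-> T = T
(P <-> (Q | ~P)) & P = T & T = T
~((P <-> (Q | ~P)) & P) = ~T = F
Hence Statement 2 is false.

Statement 3: Formalization: ((~Q -> (P nor Q)) & ~Q) <-> Q

~Q = ~T = F
P nor Q = T nor T = F
~Q -> (P nor Q) = F -> F = T
~Q = ~T = F
(~Q -> (P nor Q)) & ~Q = T & F = F
((~Q -> (P nor Q)) & ~Q) <-> Q = F <-> T = F
Hence Statement 3 is false.

0 of the 3 statements are true (none).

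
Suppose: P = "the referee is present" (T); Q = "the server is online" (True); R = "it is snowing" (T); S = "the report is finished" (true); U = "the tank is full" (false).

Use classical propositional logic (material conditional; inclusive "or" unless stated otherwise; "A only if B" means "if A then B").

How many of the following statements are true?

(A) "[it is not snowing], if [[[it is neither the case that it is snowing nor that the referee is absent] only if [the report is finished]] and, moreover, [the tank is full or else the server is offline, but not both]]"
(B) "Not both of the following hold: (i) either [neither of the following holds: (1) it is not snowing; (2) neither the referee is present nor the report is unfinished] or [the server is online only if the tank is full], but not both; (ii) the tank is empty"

1

(A): This is (((R nor not P) -> S) and (U xor not Q)) -> not R.

not P = not True = False
R nor not P = True nor False = False
(R nor not P) -> S = False -> True = True
not Q = not True = False
U xor not Q = False xor False = False
((R nor not P) -> S) and (U xor not Q) = True and False = False
not R = not True = False
(((R nor not P) -> S) and (U xor not Q)) -> not R = False -> False = True
Thus (A) is true.

(B): In symbols: ((not R nor (P nor not S)) xor (Q -> U)) nand not U

not R = not True = False
not S = not True = False
P nor not S = True nor False = False
not R nor (P nor not S) = False nor False = True
Q -> U = True -> False = False
(not R nor (P nor not S)) xor (Q -> U) = True xor False = True
not U = not False = True
((not R nor (P nor not S)) xor (Q -> U)) nand not U = True nand True = False
Thus (B) is false.

True statements: 1 ((A)).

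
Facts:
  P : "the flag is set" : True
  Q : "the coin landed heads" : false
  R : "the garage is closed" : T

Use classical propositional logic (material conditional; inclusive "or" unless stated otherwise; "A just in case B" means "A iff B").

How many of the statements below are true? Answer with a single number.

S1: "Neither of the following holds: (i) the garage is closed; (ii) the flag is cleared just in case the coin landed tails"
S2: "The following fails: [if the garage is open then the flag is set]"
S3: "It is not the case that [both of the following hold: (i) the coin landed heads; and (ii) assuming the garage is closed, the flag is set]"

S1: Formalization: R ↓ (¬P ↔ ¬Q)

¬P = ¬T = F
¬Q = ¬F = T
¬P ↔ ¬Q = F ↔ T = F
R ↓ (¬P ↔ ¬Q) = T ↓ F = F
So S1 is false.

S2: Parsed as ¬(¬R → P)

¬R = ¬T = F
¬R → P = F → T = T
¬(¬R → P) = ¬T = F
Thus S2 is false.

S3: Formalization: ¬(Q ∧ (R → P))

R → P = T → T = T
Q ∧ (R → P) = F ∧ T = F
¬(Q ∧ (R → P)) = ¬F = T
Hence S3 is true.

1 of the 3 statements is true (S3).

1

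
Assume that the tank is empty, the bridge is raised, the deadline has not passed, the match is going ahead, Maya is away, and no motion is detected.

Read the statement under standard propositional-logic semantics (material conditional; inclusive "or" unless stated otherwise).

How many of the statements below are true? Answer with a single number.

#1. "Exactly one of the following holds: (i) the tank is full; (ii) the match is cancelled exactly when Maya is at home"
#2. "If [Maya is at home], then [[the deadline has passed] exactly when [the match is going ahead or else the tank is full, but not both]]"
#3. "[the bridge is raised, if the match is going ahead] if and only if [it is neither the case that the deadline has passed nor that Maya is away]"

Let P = "the tank is full" (F), S = "the match is cancelled" (F), U = "Maya is at home" (F), R = "the deadline has passed" (F), Q = "the bridge is raised" (T).

#1: In symbols: P xor (S <-> U)

S <-> U = F <-> F = T
P xor (S <-> U) = F xor T = T
Hence #1 is true.

#2: Parsed as U -> (R <-> (~S xor P))

~S = ~F = T
~S xor P = T xor F = T
R <-> (~S xor P) = F <-> T = F
U -> (R <-> (~S xor P)) = F -> F = T
Hence #2 is true.

#3: In symbols: (~S -> Q) <-> (R nor ~U)

~S = ~F = T
~S -> Q = T -> T = T
~U = ~F = T
R nor ~U = F nor T = F
(~S -> Q) <-> (R nor ~U) = T <-> F = F
Hence #3 is false.

2 of the 3 statements are true (#1, #2).

2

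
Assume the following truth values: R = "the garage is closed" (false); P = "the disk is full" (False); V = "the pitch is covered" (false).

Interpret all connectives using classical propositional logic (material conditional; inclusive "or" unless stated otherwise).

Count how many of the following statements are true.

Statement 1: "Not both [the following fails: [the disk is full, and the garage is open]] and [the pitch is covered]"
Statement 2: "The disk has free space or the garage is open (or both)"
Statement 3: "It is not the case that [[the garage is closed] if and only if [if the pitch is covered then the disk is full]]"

Statement 1: Formalization: not (P and not R) nand V

not R = not False = True
P and not R = False and True = False
not (P and not R) = not False = True
not (P and not R) nand V = True nand False = True
Thus Statement 1 is true.

Statement 2: Parsed as not P or not R

not P = not False = True
not R = not False = True
not P or not R = True or True = True
Thus Statement 2 is true.

Statement 3: In symbols: not (R iff (V -> P))

V -> P = False -> False = True
R iff (V -> P) = False iff True = False
not (R iff (V -> P)) = not False = True
Thus Statement 3 is true.

3 of the 3 statements are true (Statement 1, Statement 2, Statement 3).

3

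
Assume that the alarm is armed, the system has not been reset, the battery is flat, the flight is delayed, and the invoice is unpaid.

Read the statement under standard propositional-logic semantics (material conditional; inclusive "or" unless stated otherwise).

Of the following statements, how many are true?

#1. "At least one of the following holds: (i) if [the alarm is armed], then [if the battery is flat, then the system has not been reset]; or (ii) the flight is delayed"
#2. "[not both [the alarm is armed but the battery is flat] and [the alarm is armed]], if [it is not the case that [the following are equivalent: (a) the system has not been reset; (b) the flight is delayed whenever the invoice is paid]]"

Let G = "the alarm is armed" (T), L = "the battery is charged" (F), Q = "the system has been reset" (F), S = "the flight is delayed" (T), V = "the invoice is paid" (F).

#1: This is (G -> (~L -> ~Q)) | S.

~L = ~F = T
~Q = ~F = T
~L -> ~Q = T -> T = T
G -> (~L -> ~Q) = T -> T = T
(G -> (~L -> ~Q)) | S = T | T = T
Thus #1 is true.

#2: This is ~(~Q <-> (V -> S)) -> ((G & ~L) nand G).

~Q = ~F = T
V -> S = F -> T = T
~Q <-> (V -> S) = T <-> T = T
~(~Q <-> (V -> S)) = ~T = F
~L = ~F = T
G & ~L = T & T = T
(G & ~L) nand G = T nand T = F
~(~Q <-> (V -> S)) -> ((G & ~L) nand G) = F -> F = T
Thus #2 is true.

True statements: 2.

2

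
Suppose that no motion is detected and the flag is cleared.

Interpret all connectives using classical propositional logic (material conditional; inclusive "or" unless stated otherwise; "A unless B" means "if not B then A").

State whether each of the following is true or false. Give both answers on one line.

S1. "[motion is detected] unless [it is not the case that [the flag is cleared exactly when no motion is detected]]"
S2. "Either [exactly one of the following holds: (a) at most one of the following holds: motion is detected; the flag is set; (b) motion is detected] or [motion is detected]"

Let P = "motion is detected" (F), Q = "the flag is set" (F).

S1: This is P | ~(~Q <-> ~P).

~Q = ~F = T
~P = ~F = T
~Q <-> ~P = T <-> T = T
~(~Q <-> ~P) = ~T = F
P | ~(~Q <-> ~P) = F | F = F
Hence S1 is false.

S2: Parsed as ((P nand Q) xor P) | P

P nand Q = F nand F = T
(P nand Q) xor P = T xor F = T
((P nand Q) xor P) | P = T | F = T
Thus S2 is true.

S1 false; S2 true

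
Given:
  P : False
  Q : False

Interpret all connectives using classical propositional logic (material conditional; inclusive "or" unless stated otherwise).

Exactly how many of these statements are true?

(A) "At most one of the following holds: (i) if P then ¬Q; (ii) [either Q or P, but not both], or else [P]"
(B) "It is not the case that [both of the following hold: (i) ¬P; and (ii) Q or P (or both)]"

(A): Parsed as (P → ¬Q) ↑ ((Q ⊕ P) ∨ P)

¬Q = ¬F = T
P → ¬Q = F → T = T
Q ⊕ P = F ⊕ F = F
(Q ⊕ P) ∨ P = F ∨ F = F
(P → ¬Q) ↑ ((Q ⊕ P) ∨ P) = T ↑ F = T
Thus (A) is true.

(B): This is ¬(¬P ∧ (Q ∨ P)).

¬P = ¬F = T
Q ∨ P = F ∨ F = F
¬P ∧ (Q ∨ P) = T ∧ F = F
¬(¬P ∧ (Q ∨ P)) = ¬F = T
So (B) is true.

2 of the 2 statements are true ((A), (B)).

2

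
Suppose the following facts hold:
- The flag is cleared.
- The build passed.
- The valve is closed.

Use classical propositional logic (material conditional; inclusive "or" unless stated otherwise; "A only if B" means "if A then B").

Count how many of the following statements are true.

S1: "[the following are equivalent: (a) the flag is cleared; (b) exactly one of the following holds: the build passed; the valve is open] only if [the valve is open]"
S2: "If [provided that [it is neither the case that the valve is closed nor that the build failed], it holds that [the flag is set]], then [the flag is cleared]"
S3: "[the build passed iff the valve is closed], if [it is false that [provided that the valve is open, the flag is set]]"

2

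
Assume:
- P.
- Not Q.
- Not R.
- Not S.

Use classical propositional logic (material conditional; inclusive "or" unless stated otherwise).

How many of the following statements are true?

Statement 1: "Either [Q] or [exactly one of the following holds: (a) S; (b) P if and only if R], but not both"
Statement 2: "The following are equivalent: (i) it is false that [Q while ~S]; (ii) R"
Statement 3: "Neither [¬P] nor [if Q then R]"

0

Statement 1: In symbols: Q xor (S xor (P iff R))

P iff R = True iff False = False
S xor (P iff R) = False xor False = False
Q xor (S xor (P iff R)) = False xor False = False
Thus Statement 1 is false.

Statement 2: Formalization: not (Q and not S) iff R

not S = not False = True
Q and not S = False and True = False
not (Q and not S) = not False = True
not (Q and not S) iff R = True iff False = False
Hence Statement 2 is false.

Statement 3: Formalization: not P nor (Q -> R)

not P = not True = False
Q -> R = False -> False = True
not P nor (Q -> R) = False nor True = False
Thus Statement 3 is false.

0 of the 3 statements are true (none).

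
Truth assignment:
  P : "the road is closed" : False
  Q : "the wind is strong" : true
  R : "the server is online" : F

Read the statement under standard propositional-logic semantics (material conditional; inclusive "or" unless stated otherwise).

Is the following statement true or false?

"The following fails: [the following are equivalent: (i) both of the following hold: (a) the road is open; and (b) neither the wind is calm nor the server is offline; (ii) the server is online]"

False

Parsed as ~((~P & (~Q nor ~R)) <-> R)

~P = ~F = T
~Q = ~T = F
~R = ~F = T
~Q nor ~R = F nor T = F
~P & (~Q nor ~R) = T & F = F
(~P & (~Q nor ~R)) <-> R = F <-> F = T
~((~P & (~Q nor ~R)) <-> R) = ~T = F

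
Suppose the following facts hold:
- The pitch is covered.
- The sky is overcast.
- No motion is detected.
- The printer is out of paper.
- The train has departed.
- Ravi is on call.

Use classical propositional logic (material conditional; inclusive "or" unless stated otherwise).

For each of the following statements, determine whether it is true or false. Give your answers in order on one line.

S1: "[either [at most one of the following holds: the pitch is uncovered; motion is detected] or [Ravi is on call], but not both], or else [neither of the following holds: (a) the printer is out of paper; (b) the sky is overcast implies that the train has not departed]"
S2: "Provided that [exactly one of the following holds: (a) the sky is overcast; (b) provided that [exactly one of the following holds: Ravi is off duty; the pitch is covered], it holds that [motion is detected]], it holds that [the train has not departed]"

Let P = "the pitch is covered" (T), R = "motion is detected" (F), V = "Ravi is on call" (T), S = "the printer has paper" (F), Q = "the sky is overcast" (T), U = "the train has departed" (T).

S1: Parsed as ((~P nand R) xor V) | (~S nor (Q -> ~U))

~P = ~T = F
~P nand R = F nand F = T
(~P nand R) xor V = T xor T = F
~S = ~F = T
~U = ~T = F
Q -> ~U = T -> F = F
~S nor (Q -> ~U) = T nor F = F
((~P nand R) xor V) | (~S nor (Q -> ~U)) = F | F = F
Hence S1 is false.

S2: Formalization: (Q xor ((~V xor P) -> R)) -> ~U

~V = ~T = F
~V xor P = F xor T = T
(~V xor P) -> R = T -> F = F
Q xor ((~V xor P) -> R) = T xor F = T
~U = ~T = F
(Q xor ((~V xor P) -> R)) -> ~U = T -> F = F
So S2 is false.

S1 False; S2 False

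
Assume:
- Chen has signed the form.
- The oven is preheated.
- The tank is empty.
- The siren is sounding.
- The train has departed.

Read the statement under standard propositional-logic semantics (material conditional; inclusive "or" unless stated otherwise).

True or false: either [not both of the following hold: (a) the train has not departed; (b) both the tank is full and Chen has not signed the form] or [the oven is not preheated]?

Let U = "the train has departed" (True), R = "the tank is full" (False), P = "Chen has signed the form" (True), Q = "the oven is preheated" (True).
In symbols: (not U nand (R and not P)) or not Q

not U = not True = False
not P = not True = False
R and not P = False and False = False
not U nand (R and not P) = False nand False = True
not Q = not True = False
(not U nand (R and not P)) or not Q = True or False = True

True.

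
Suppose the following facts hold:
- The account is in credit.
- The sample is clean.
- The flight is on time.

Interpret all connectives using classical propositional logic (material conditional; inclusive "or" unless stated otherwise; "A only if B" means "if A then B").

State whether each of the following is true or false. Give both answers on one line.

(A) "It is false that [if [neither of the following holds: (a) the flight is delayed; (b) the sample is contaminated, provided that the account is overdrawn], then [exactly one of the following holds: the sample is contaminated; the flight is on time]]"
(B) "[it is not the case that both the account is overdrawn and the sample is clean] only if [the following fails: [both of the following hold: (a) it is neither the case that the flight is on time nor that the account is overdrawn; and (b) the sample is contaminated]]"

(A) False / (B) True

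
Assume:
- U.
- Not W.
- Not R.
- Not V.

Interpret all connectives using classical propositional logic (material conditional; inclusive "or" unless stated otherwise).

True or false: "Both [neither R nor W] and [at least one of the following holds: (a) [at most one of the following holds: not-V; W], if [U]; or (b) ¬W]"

Parsed as (R nor W) & ((U -> (~V nand W)) | ~W)

R nor W = F nor F = T
~V = ~F = T
~V nand W = T nand F = T
U -> (~V nand W) = T -> T = T
~W = ~F = T
(U -> (~V nand W)) | ~W = T | T = T
(R nor W) & ((U -> (~V nand W)) | ~W) = T & T = T

The statement is true.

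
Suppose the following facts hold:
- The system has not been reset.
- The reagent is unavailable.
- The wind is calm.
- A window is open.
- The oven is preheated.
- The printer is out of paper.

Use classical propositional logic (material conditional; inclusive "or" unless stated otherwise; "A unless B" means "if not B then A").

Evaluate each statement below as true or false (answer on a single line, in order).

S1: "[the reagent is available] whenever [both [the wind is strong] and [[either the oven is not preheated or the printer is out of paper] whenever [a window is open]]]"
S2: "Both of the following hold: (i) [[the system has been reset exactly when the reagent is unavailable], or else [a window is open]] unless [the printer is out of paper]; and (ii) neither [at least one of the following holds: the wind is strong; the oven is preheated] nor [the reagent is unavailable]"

Let L = "the wind is strong" (False), H = "a window is open" (True), G = "the oven is preheated" (True), R = "the printer has paper" (False), W = "the reagent is available" (False), D = "the system has been reset" (False).

S1: Formalization: (L and (H -> (not G or not R))) -> W

not G = not True = False
not R = not False = True
not G or not R = False or True = True
H -> (not G or not R) = True -> True = True
L and (H -> (not G or not R)) = False and True = False
(L and (H -> (not G or not R))) -> W = False -> False = True
Thus S1 is true.

S2: In symbols: (((D iff not W) or H) or not R) and ((L or G) nor not W)

not W = not False = True
D iff not W = False iff True = False
(D iff not W) or H = False or True = True
not R = not False = True
((D iff not W) or H) or not R = True or True = True
L or G = False or True = True
not W = not False = True
(L or G) nor not W = True nor True = False
(((D iff not W) or H) or not R) and ((L or G) nor not W) = True and False = False
Thus S2 is false.

S1 true; S2 false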